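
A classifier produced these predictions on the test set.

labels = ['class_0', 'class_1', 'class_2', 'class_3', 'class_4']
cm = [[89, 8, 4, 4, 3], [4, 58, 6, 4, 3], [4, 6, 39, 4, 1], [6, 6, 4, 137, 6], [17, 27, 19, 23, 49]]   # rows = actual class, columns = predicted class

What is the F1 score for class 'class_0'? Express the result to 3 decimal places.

0.781

Take TP from the diagonal, FP from the rest of the 'class_0' prediction marginal, FN from the rest of the 'class_0' actual marginal.
F1 score = 2·TP/(2·TP+FP+FN).
class_0: TP=89, FP=4+4+6+17=31, FN=8+4+4+3=19 → 178/228 = 0.7807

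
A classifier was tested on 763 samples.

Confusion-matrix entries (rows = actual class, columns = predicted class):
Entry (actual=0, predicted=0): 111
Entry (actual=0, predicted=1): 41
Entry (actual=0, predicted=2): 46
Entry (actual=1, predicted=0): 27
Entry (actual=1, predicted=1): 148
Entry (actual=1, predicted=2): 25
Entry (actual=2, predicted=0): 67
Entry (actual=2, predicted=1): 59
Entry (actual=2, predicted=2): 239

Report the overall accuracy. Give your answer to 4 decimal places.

0.6527

Accuracy = trace / total = (111+148+239=498) / 763 = 498/763 = 0.6527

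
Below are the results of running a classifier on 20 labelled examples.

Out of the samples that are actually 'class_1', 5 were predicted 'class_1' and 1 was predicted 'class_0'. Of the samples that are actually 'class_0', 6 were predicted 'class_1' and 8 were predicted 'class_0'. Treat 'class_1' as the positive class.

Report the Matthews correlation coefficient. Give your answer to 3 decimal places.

0.373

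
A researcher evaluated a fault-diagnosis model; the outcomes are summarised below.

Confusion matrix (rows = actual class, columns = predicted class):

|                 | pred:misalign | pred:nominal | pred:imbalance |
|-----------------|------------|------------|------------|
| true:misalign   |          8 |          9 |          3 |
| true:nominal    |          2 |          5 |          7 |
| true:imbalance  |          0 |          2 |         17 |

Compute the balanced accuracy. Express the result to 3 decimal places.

Balanced accuracy = mean of per-class recall.
  misalign: recall = 8/20 = 0.4000
  nominal: recall = 5/14 = 0.3571
  imbalance: recall = 17/19 = 0.8947
Mean = (0.4000 + 0.3571 + 0.8947) / 3 = 0.551

0.551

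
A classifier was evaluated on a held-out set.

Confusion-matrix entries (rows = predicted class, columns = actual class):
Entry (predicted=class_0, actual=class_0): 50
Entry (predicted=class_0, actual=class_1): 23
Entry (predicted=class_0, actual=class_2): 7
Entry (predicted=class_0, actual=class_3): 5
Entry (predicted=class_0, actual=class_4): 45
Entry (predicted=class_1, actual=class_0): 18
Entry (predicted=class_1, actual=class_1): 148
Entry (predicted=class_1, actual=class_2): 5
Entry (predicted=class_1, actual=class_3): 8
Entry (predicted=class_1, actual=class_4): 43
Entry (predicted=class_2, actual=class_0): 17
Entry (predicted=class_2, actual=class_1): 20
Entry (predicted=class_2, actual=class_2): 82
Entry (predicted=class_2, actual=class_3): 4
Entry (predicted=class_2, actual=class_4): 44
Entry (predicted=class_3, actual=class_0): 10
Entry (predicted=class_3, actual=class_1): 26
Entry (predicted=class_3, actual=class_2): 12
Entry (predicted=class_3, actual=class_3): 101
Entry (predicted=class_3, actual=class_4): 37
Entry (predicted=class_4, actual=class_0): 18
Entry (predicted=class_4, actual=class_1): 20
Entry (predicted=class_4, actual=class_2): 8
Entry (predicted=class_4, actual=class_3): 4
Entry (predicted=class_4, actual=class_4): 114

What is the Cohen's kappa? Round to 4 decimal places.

0.4581

Observed agreement pₒ = trace/N = 495/869 = 0.56962
Expected agreement pₑ = Σ (rowᵢ·colᵢ)/N² = (113·130 + 237·222 + 114·167 + 122·186 + 283·164)/869² = 0.20584
κ = (pₒ − pₑ)/(1 − pₑ) = (0.56962 − 0.20584)/(1 − 0.20584) = 0.4581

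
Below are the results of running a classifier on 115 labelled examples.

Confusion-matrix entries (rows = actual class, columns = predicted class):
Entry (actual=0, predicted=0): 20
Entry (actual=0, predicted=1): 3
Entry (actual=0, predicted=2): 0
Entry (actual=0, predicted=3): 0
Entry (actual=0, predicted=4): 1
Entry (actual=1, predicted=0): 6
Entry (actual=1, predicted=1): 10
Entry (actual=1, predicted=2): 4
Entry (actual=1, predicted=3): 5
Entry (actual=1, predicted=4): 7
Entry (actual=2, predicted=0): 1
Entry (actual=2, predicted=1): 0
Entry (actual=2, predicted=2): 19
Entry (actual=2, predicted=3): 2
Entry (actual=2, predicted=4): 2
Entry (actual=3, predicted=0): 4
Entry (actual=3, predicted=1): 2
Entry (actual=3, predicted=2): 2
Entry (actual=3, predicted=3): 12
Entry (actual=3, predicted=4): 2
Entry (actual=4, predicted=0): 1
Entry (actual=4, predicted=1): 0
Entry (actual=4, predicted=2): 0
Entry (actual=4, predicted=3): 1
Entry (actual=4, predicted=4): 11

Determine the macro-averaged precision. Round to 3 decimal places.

Per-class precision (TP/(TP+FP)):
  0: TP=20, FP=6+1+4+1=12 → 20/32 = 0.6250
  1: TP=10, FP=3+0+2+0=5 → 10/15 = 0.6667
  2: TP=19, FP=0+4+2+0=6 → 19/25 = 0.7600
  3: TP=12, FP=0+5+2+1=8 → 12/20 = 0.6000
  4: TP=11, FP=1+7+2+2=12 → 11/23 = 0.4783
Macro-precision = mean = (0.6250 + 0.6667 + 0.7600 + 0.6000 + 0.4783) / 5 = 0.626

0.626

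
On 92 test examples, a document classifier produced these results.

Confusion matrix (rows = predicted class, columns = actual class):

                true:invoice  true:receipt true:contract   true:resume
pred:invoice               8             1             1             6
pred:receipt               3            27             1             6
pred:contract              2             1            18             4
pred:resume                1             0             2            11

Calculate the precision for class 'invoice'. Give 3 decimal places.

0.500

Take TP from the diagonal, FP from the rest of the 'invoice' prediction marginal, FN from the rest of the 'invoice' actual marginal.
precision = TP/(TP+FP).
invoice: TP=8, FP=1+1+6=8 → 8/16 = 0.5000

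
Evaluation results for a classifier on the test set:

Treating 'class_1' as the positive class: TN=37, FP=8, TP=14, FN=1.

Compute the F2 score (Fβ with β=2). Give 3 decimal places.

0.854

Fβ = (1+β²)·TP / ((1+β²)·TP + β²·FN + FP), with β²=4
= 5·14 / (5·14 + 4·1 + 8) = 0.854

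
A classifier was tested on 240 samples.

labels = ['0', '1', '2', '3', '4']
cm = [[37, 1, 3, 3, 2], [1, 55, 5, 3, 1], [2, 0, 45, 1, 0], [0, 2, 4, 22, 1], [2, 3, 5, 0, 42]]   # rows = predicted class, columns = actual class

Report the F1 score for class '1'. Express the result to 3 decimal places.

0.873

Treat '1' as positive and all other classes as negative.
F1 score = 2·TP/(2·TP+FP+FN).
1: TP=55, FP=1+5+3+1=10, FN=1+0+2+3=6 → 110/126 = 0.8730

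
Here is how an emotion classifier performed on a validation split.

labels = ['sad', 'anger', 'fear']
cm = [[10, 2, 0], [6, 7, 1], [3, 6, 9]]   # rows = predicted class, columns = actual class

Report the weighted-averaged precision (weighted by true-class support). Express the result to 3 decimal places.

0.644

Per-class precision (TP/(TP+FP)):
  sad: TP=10, FP=2+0=2 → 10/12 = 0.8333
  anger: TP=7, FP=6+1=7 → 7/14 = 0.5000
  fear: TP=9, FP=3+6=9 → 9/18 = 0.5000
Weighted-precision = Σ (supportᵢ/N)·precisionᵢ with N=44: (19/44)·0.8333 + (15/44)·0.5000 + (10/44)·0.5000 = 0.644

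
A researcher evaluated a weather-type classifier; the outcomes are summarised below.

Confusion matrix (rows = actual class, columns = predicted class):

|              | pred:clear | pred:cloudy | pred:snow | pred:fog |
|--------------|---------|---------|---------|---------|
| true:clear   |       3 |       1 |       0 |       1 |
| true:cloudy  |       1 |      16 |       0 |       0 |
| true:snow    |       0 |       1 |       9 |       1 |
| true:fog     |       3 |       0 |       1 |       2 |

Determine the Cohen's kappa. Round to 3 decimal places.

Observed agreement pₒ = trace/N = 30/39 = 0.7692
Expected agreement pₑ = Σ (rowᵢ·colᵢ)/N² = (5·7 + 17·18 + 11·10 + 6·4)/39² = 0.3123
κ = (pₒ − pₑ)/(1 − pₑ) = (0.7692 − 0.3123)/(1 − 0.3123) = 0.664

0.664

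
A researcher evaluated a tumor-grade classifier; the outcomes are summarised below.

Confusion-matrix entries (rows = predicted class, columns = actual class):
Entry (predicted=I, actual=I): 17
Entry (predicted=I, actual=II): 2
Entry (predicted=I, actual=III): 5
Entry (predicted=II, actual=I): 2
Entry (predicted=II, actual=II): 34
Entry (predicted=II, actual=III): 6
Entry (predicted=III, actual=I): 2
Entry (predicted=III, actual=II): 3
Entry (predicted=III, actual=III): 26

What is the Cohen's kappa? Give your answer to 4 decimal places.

0.6830

Observed agreement pₒ = trace/N = 77/97 = 0.79381
Expected agreement pₑ = Σ (rowᵢ·colᵢ)/N² = (21·24 + 39·42 + 37·31)/97² = 0.34956
κ = (pₒ − pₑ)/(1 − pₑ) = (0.79381 − 0.34956)/(1 − 0.34956) = 0.6830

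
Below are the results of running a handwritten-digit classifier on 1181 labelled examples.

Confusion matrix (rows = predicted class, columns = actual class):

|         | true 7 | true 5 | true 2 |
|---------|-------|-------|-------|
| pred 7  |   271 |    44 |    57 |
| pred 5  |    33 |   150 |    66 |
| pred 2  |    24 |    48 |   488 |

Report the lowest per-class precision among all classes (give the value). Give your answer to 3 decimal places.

0.602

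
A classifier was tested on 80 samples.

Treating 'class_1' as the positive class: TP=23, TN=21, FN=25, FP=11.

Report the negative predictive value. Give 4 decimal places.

0.4565

NPV = TN/(TN+FN) = 21/(21+25) = 0.4565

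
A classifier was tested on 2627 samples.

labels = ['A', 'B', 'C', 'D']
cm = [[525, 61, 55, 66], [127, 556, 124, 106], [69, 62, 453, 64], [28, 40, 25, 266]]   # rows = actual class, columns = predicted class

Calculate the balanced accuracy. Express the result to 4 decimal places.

Balanced accuracy = mean of per-class recall.
  A: recall = 525/707 = 0.74257
  B: recall = 556/913 = 0.60898
  C: recall = 453/648 = 0.69907
  D: recall = 266/359 = 0.74095
Mean = (0.74257 + 0.60898 + 0.69907 + 0.74095) / 4 = 0.6979

0.6979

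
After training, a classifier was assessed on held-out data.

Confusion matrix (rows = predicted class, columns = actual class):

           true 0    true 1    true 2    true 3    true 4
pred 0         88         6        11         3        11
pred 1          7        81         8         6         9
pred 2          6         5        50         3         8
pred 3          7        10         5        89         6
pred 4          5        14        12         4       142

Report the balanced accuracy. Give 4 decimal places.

0.7426

Balanced accuracy = mean of per-class recall.
  0: recall = 88/113 = 0.77876
  1: recall = 81/116 = 0.69828
  2: recall = 50/86 = 0.58140
  3: recall = 89/105 = 0.84762
  4: recall = 142/176 = 0.80682
Mean = (0.77876 + 0.69828 + 0.58140 + 0.84762 + 0.80682) / 5 = 0.7426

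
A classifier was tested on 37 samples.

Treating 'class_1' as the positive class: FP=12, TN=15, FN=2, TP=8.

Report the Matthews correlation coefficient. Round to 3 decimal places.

0.317

MCC = (TP·TN − FP·FN) / √((TP+FP)(TP+FN)(TN+FP)(TN+FN))
Numerator = 8·15 − 12·2 = 96
Denominator = √(20·10·27·17) = √91800 = 302.9851
MCC = 96 / 302.9851 = 0.317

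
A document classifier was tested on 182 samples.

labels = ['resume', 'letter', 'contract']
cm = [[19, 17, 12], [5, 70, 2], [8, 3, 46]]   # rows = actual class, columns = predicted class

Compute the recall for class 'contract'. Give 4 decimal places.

0.8070

Treat 'contract' as positive and all other classes as negative.
recall = TP/(TP+FN).
contract: TP=46, FN=8+3=11 → 46/57 = 0.80702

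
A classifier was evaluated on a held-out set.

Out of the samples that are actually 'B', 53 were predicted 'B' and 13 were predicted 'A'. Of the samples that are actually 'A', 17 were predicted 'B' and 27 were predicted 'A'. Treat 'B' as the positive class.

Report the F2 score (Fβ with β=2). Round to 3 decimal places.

Fβ = (1+β²)·TP / ((1+β²)·TP + β²·FN + FP), with β²=4
= 5·53 / (5·53 + 4·13 + 17) = 0.793

0.793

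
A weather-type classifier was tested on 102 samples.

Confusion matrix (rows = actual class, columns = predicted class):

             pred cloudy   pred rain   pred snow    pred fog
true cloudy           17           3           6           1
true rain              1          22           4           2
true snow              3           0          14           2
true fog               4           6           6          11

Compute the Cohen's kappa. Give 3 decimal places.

Observed agreement pₒ = trace/N = 64/102 = 0.6275
Expected agreement pₑ = Σ (rowᵢ·colᵢ)/N² = (27·25 + 29·31 + 19·30 + 27·16)/102² = 0.2476
κ = (pₒ − pₑ)/(1 − pₑ) = (0.6275 − 0.2476)/(1 − 0.2476) = 0.505

0.505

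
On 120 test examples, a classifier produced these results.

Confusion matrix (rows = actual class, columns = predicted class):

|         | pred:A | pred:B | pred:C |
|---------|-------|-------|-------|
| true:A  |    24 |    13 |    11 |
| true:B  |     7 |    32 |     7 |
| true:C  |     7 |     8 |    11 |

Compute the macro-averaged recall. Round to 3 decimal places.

0.540

Per-class recall (TP/(TP+FN)):
  A: TP=24, FN=13+11=24 → 24/48 = 0.5000
  B: TP=32, FN=7+7=14 → 32/46 = 0.6957
  C: TP=11, FN=7+8=15 → 11/26 = 0.4231
Macro-recall = mean = (0.5000 + 0.6957 + 0.4231) / 3 = 0.540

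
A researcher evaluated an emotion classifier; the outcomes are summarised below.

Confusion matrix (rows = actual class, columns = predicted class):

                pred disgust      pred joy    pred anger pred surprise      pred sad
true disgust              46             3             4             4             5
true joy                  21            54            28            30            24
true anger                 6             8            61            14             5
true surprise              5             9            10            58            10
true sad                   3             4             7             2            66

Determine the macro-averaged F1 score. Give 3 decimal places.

0.594

Per-class F1 score (2·TP/(2·TP+FP+FN)):
  disgust: TP=46, FP=21+6+5+3=35, FN=3+4+4+5=16 → 92/143 = 0.6434
  joy: TP=54, FP=3+8+9+4=24, FN=21+28+30+24=103 → 108/235 = 0.4596
  anger: TP=61, FP=4+28+10+7=49, FN=6+8+14+5=33 → 122/204 = 0.5980
  surprise: TP=58, FP=4+30+14+2=50, FN=5+9+10+10=34 → 116/200 = 0.5800
  sad: TP=66, FP=5+24+5+10=44, FN=3+4+7+2=16 → 132/192 = 0.6875
Macro-F1 score = mean = (0.6434 + 0.4596 + 0.5980 + 0.5800 + 0.6875) / 5 = 0.594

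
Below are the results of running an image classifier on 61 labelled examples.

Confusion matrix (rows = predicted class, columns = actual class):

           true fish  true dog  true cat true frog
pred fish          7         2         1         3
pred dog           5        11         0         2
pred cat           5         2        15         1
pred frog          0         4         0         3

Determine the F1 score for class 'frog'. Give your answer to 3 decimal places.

0.375

One-vs-rest for 'frog': TP = diagonal; FP = other classes predicted 'frog'; FN = 'frog' predicted as other.
F1 score = 2·TP/(2·TP+FP+FN).
frog: TP=3, FP=0+4+0=4, FN=3+2+1=6 → 6/16 = 0.3750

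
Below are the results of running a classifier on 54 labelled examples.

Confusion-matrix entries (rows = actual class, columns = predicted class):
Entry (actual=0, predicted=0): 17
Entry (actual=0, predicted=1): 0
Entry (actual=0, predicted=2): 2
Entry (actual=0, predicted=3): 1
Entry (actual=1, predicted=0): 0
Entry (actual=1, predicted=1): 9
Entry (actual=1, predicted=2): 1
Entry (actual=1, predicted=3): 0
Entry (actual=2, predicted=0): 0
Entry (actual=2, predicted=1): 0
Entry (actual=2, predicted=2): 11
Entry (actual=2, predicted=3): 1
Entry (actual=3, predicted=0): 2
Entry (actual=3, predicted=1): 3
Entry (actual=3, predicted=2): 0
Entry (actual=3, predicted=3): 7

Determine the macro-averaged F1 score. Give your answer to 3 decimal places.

Per-class F1 score (2·TP/(2·TP+FP+FN)):
  0: TP=17, FP=0+0+2=2, FN=0+2+1=3 → 34/39 = 0.8718
  1: TP=9, FP=0+0+3=3, FN=0+1+0=1 → 18/22 = 0.8182
  2: TP=11, FP=2+1+0=3, FN=0+0+1=1 → 22/26 = 0.8462
  3: TP=7, FP=1+0+1=2, FN=2+3+0=5 → 14/21 = 0.6667
Macro-F1 score = mean = (0.8718 + 0.8182 + 0.8462 + 0.6667) / 4 = 0.801

0.801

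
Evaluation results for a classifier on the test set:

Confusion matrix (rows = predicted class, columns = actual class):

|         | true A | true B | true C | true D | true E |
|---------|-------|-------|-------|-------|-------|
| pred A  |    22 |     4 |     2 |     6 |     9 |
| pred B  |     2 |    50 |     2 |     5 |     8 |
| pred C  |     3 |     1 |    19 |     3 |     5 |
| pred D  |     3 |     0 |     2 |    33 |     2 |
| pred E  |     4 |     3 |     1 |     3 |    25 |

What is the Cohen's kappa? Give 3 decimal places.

Observed agreement pₒ = trace/N = 149/217 = 0.6866
Expected agreement pₑ = Σ (rowᵢ·colᵢ)/N² = (34·43 + 58·67 + 26·31 + 50·40 + 49·36)/217² = 0.2106
κ = (pₒ − pₑ)/(1 − pₑ) = (0.6866 − 0.2106)/(1 − 0.2106) = 0.603

0.603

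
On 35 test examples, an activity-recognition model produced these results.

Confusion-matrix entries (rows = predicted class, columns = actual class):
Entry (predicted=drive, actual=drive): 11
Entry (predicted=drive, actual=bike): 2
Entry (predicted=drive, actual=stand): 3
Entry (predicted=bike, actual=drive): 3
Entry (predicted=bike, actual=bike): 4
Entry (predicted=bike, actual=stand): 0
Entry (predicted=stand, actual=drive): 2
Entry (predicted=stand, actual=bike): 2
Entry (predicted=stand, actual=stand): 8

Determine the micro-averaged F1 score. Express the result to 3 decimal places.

Micro-averaging pools counts across classes: ΣTP=23, ΣFP=12, ΣFN=12.
Micro-F1 score = 2·TP/(2·TP+FP+FN) on pooled counts = 0.657 (equals overall accuracy in single-label multiclass).

0.657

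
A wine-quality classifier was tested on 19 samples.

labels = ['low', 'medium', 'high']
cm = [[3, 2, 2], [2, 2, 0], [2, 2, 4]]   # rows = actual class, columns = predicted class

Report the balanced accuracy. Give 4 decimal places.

0.4762

Balanced accuracy = mean of per-class recall.
  low: recall = 3/7 = 0.42857
  medium: recall = 2/4 = 0.50000
  high: recall = 4/8 = 0.50000
Mean = (0.42857 + 0.50000 + 0.50000) / 3 = 0.4762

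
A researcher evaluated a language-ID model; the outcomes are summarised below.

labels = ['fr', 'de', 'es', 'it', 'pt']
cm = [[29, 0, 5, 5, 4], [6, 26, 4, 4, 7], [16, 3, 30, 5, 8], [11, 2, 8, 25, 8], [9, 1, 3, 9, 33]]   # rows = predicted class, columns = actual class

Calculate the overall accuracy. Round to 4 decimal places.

Accuracy = trace / total = (29+26+30+25+33=143) / 261 = 143/261 = 0.5479

0.5479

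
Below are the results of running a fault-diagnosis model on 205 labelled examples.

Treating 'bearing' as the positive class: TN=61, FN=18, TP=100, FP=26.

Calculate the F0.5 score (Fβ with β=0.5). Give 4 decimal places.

Fβ = (1+β²)·TP / ((1+β²)·TP + β²·FN + FP), with β²=1/4
= 1.25·100 / (1.25·100 + 0.25·18 + 26) = 0.8039

0.8039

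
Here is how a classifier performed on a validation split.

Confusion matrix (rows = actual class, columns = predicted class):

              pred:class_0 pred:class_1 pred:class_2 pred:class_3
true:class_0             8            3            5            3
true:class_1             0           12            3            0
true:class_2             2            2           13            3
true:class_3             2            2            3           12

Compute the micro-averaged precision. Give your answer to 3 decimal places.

0.616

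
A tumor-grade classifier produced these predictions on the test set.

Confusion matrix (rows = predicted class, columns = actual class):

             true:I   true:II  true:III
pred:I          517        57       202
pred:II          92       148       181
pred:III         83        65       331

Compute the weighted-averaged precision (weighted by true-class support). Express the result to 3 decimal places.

Per-class precision (TP/(TP+FP)):
  I: TP=517, FP=57+202=259 → 517/776 = 0.6662
  II: TP=148, FP=92+181=273 → 148/421 = 0.3515
  III: TP=331, FP=83+65=148 → 331/479 = 0.6910
Weighted-precision = Σ (supportᵢ/N)·precisionᵢ with N=1676: (692/1676)·0.6662 + (270/1676)·0.3515 + (714/1676)·0.6910 = 0.626

0.626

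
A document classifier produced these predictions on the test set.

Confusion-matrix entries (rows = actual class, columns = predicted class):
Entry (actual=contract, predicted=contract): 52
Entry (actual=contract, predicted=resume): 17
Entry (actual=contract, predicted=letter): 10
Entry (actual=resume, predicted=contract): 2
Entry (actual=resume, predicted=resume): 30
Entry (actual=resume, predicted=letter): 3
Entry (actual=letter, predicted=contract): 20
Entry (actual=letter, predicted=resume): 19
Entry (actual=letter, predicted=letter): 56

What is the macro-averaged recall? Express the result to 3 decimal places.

Per-class recall (TP/(TP+FN)):
  contract: TP=52, FN=17+10=27 → 52/79 = 0.6582
  resume: TP=30, FN=2+3=5 → 30/35 = 0.8571
  letter: TP=56, FN=20+19=39 → 56/95 = 0.5895
Macro-recall = mean = (0.6582 + 0.8571 + 0.5895) / 3 = 0.702

0.702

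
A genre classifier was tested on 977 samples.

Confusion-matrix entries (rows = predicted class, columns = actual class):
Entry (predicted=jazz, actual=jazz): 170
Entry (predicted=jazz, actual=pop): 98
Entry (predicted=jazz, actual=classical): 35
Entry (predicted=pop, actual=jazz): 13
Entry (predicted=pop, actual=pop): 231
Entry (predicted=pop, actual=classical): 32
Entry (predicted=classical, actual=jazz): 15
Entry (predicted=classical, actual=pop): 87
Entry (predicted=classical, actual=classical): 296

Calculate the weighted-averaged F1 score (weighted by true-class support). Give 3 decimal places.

Per-class F1 score (2·TP/(2·TP+FP+FN)):
  jazz: TP=170, FP=98+35=133, FN=13+15=28 → 340/501 = 0.6786
  pop: TP=231, FP=13+32=45, FN=98+87=185 → 462/692 = 0.6676
  classical: TP=296, FP=15+87=102, FN=35+32=67 → 592/761 = 0.7779
Weighted-F1 score = Σ (supportᵢ/N)·F1 scoreᵢ with N=977: (198/977)·0.6786 + (416/977)·0.6676 + (363/977)·0.7779 = 0.711

0.711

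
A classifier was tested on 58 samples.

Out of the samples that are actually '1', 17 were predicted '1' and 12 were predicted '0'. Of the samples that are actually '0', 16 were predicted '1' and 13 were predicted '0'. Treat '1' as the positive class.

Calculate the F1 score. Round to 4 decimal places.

0.5484

Precision = TP/(TP+FP) = 17/33 = 0.5152
Recall = TP/(TP+FN) = 17/29 = 0.5862
F1 = 2·TP/(2·TP+FP+FN) = 34/62 = 0.5484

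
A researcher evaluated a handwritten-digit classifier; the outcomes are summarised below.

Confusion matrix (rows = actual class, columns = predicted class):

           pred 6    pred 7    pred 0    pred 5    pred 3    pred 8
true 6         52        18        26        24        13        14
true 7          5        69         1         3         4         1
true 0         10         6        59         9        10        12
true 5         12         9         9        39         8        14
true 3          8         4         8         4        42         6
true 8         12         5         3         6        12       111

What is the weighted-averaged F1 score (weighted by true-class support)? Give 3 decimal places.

0.565

Per-class F1 score (2·TP/(2·TP+FP+FN)):
  6: TP=52, FP=5+10+12+8+12=47, FN=18+26+24+13+14=95 → 104/246 = 0.4228
  7: TP=69, FP=18+6+9+4+5=42, FN=5+1+3+4+1=14 → 138/194 = 0.7113
  0: TP=59, FP=26+1+9+8+3=47, FN=10+6+9+10+12=47 → 118/212 = 0.5566
  5: TP=39, FP=24+3+9+4+6=46, FN=12+9+9+8+14=52 → 78/176 = 0.4432
  3: TP=42, FP=13+4+10+8+12=47, FN=8+4+8+4+6=30 → 84/161 = 0.5217
  8: TP=111, FP=14+1+12+14+6=47, FN=12+5+3+6+12=38 → 222/307 = 0.7231
Weighted-F1 score = Σ (supportᵢ/N)·F1 scoreᵢ with N=648: (147/648)·0.4228 + (83/648)·0.7113 + (106/648)·0.5566 + (91/648)·0.4432 + (72/648)·0.5217 + (149/648)·0.7231 = 0.565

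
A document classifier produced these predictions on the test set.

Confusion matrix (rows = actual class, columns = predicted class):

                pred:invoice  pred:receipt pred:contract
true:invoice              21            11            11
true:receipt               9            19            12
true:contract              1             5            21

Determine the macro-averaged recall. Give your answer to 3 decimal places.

0.580

Per-class recall (TP/(TP+FN)):
  invoice: TP=21, FN=11+11=22 → 21/43 = 0.4884
  receipt: TP=19, FN=9+12=21 → 19/40 = 0.4750
  contract: TP=21, FN=1+5=6 → 21/27 = 0.7778
Macro-recall = mean = (0.4884 + 0.4750 + 0.7778) / 3 = 0.580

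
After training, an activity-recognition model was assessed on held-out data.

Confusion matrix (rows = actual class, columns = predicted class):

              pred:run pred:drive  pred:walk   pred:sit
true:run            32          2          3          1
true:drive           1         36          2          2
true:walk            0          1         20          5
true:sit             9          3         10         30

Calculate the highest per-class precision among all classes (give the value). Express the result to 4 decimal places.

Per-class precision (TP/(TP+FP)):
  run: TP=32, FP=1+0+9=10 → 32/42 = 0.76190
  drive: TP=36, FP=2+1+3=6 → 36/42 = 0.85714
  walk: TP=20, FP=3+2+10=15 → 20/35 = 0.57143
  sit: TP=30, FP=1+2+5=8 → 30/38 = 0.78947
Highest is class 'drive' with precision = 0.8571.

0.8571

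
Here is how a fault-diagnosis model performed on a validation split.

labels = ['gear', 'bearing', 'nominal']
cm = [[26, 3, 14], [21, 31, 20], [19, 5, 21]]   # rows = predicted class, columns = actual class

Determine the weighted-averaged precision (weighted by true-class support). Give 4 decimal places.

0.5148

Per-class precision (TP/(TP+FP)):
  gear: TP=26, FP=3+14=17 → 26/43 = 0.60465
  bearing: TP=31, FP=21+20=41 → 31/72 = 0.43056
  nominal: TP=21, FP=19+5=24 → 21/45 = 0.46667
Weighted-precision = Σ (supportᵢ/N)·precisionᵢ with N=160: (66/160)·0.60465 + (39/160)·0.43056 + (55/160)·0.46667 = 0.5148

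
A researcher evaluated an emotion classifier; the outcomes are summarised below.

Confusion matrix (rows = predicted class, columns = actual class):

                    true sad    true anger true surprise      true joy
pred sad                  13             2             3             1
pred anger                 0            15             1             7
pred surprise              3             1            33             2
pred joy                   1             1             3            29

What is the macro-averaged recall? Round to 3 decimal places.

Per-class recall (TP/(TP+FN)):
  sad: TP=13, FN=0+3+1=4 → 13/17 = 0.7647
  anger: TP=15, FN=2+1+1=4 → 15/19 = 0.7895
  surprise: TP=33, FN=3+1+3=7 → 33/40 = 0.8250
  joy: TP=29, FN=1+7+2=10 → 29/39 = 0.7436
Macro-recall = mean = (0.7647 + 0.7895 + 0.8250 + 0.7436) / 4 = 0.781

0.781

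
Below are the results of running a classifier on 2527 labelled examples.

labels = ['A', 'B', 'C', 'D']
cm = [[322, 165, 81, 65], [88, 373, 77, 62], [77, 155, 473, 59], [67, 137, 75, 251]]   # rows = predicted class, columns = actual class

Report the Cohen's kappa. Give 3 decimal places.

Observed agreement pₒ = trace/N = 1419/2527 = 0.5615
Expected agreement pₑ = Σ (rowᵢ·colᵢ)/N² = (554·633 + 830·600 + 706·764 + 437·530)/2527² = 0.2536
κ = (pₒ − pₑ)/(1 − pₑ) = (0.5615 − 0.2536)/(1 − 0.2536) = 0.413

0.413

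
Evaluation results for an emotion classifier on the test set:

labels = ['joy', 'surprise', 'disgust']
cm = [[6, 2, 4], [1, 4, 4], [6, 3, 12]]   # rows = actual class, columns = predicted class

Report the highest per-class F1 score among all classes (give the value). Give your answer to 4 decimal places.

Per-class F1 score (2·TP/(2·TP+FP+FN)):
  joy: TP=6, FP=1+6=7, FN=2+4=6 → 12/25 = 0.48000
  surprise: TP=4, FP=2+3=5, FN=1+4=5 → 8/18 = 0.44444
  disgust: TP=12, FP=4+4=8, FN=6+3=9 → 24/41 = 0.58537
Highest is class 'disgust' with F1 score = 0.5854.

0.5854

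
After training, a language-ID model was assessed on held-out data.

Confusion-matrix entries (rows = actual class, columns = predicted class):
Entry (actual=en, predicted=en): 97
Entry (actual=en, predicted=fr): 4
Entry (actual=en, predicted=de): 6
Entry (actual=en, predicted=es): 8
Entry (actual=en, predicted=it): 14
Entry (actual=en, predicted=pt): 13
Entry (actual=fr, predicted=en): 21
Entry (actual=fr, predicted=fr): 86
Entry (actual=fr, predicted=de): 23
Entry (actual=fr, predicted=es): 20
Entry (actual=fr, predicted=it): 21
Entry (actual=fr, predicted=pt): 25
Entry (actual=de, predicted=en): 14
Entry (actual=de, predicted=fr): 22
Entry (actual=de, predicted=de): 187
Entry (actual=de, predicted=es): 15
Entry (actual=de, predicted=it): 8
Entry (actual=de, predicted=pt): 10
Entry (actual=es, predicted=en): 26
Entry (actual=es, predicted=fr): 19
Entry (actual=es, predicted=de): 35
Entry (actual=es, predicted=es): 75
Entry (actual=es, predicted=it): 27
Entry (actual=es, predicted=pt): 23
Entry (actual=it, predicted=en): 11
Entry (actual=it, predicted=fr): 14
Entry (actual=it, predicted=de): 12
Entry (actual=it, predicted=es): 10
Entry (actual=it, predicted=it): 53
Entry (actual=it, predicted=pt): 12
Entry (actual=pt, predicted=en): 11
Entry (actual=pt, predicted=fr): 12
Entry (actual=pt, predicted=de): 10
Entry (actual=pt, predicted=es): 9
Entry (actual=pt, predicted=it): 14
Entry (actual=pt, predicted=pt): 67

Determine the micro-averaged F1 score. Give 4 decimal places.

0.5464

Micro-averaging pools counts across classes: ΣTP=565, ΣFP=469, ΣFN=469.
Micro-F1 score = 2·TP/(2·TP+FP+FN) on pooled counts = 0.5464 (equals overall accuracy in single-label multiclass).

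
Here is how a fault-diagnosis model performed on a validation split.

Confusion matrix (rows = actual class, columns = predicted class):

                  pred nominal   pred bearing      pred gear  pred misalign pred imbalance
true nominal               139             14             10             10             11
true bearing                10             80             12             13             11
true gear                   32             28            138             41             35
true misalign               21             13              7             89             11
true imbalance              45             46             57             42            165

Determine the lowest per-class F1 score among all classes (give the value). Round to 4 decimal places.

0.5212

Per-class F1 score (2·TP/(2·TP+FP+FN)):
  nominal: TP=139, FP=10+32+21+45=108, FN=14+10+10+11=45 → 278/431 = 0.64501
  bearing: TP=80, FP=14+28+13+46=101, FN=10+12+13+11=46 → 160/307 = 0.52117
  gear: TP=138, FP=10+12+7+57=86, FN=32+28+41+35=136 → 276/498 = 0.55422
  misalign: TP=89, FP=10+13+41+42=106, FN=21+13+7+11=52 → 178/336 = 0.52976
  imbalance: TP=165, FP=11+11+35+11=68, FN=45+46+57+42=190 → 330/588 = 0.56122
Lowest is class 'bearing' with F1 score = 0.5212.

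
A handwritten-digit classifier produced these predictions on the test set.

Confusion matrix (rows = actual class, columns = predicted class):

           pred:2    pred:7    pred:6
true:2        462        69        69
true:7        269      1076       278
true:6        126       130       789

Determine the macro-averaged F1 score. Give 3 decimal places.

Per-class F1 score (2·TP/(2·TP+FP+FN)):
  2: TP=462, FP=269+126=395, FN=69+69=138 → 924/1457 = 0.6342
  7: TP=1076, FP=69+130=199, FN=269+278=547 → 2152/2898 = 0.7426
  6: TP=789, FP=69+278=347, FN=126+130=256 → 1578/2181 = 0.7235
Macro-F1 score = mean = (0.6342 + 0.7426 + 0.7235) / 3 = 0.700

0.700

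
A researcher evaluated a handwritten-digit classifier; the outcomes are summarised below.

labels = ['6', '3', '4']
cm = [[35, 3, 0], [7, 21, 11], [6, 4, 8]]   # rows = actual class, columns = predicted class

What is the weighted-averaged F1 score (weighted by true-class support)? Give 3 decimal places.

0.665

Per-class F1 score (2·TP/(2·TP+FP+FN)):
  6: TP=35, FP=7+6=13, FN=3+0=3 → 70/86 = 0.8140
  3: TP=21, FP=3+4=7, FN=7+11=18 → 42/67 = 0.6269
  4: TP=8, FP=0+11=11, FN=6+4=10 → 16/37 = 0.4324
Weighted-F1 score = Σ (supportᵢ/N)·F1 scoreᵢ with N=95: (38/95)·0.8140 + (39/95)·0.6269 + (18/95)·0.4324 = 0.665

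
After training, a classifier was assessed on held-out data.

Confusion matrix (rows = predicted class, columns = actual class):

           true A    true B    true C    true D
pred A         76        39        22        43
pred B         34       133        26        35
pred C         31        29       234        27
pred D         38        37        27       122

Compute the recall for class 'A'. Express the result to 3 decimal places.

0.425

One-vs-rest for 'A': TP = diagonal; FP = other classes predicted 'A'; FN = 'A' predicted as other.
recall = TP/(TP+FN).
A: TP=76, FN=34+31+38=103 → 76/179 = 0.4246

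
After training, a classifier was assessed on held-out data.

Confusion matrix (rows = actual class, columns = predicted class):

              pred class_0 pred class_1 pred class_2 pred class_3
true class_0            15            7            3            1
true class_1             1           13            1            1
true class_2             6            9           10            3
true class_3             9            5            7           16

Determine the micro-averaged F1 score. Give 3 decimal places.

Micro-averaging pools counts across classes: ΣTP=54, ΣFP=53, ΣFN=53.
Micro-F1 score = 2·TP/(2·TP+FP+FN) on pooled counts = 0.505 (equals overall accuracy in single-label multiclass).

0.505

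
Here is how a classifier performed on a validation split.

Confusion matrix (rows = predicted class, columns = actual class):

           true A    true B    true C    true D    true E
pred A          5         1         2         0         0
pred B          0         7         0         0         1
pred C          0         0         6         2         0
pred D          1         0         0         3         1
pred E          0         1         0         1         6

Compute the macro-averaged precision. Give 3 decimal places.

Per-class precision (TP/(TP+FP)):
  A: TP=5, FP=1+2+0+0=3 → 5/8 = 0.6250
  B: TP=7, FP=0+0+0+1=1 → 7/8 = 0.8750
  C: TP=6, FP=0+0+2+0=2 → 6/8 = 0.7500
  D: TP=3, FP=1+0+0+1=2 → 3/5 = 0.6000
  E: TP=6, FP=0+1+0+1=2 → 6/8 = 0.7500
Macro-precision = mean = (0.6250 + 0.8750 + 0.7500 + 0.6000 + 0.7500) / 5 = 0.720

0.720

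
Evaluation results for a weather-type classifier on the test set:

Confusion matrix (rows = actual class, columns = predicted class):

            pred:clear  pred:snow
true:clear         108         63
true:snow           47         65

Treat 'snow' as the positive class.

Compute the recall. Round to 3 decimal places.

0.580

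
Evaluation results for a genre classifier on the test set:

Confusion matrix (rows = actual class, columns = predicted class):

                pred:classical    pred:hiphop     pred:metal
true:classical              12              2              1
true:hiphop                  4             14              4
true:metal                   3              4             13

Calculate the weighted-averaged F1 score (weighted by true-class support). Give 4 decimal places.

0.6831

Per-class F1 score (2·TP/(2·TP+FP+FN)):
  classical: TP=12, FP=4+3=7, FN=2+1=3 → 24/34 = 0.70588
  hiphop: TP=14, FP=2+4=6, FN=4+4=8 → 28/42 = 0.66667
  metal: TP=13, FP=1+4=5, FN=3+4=7 → 26/38 = 0.68421
Weighted-F1 score = Σ (supportᵢ/N)·F1 scoreᵢ with N=57: (15/57)·0.70588 + (22/57)·0.66667 + (20/57)·0.68421 = 0.6831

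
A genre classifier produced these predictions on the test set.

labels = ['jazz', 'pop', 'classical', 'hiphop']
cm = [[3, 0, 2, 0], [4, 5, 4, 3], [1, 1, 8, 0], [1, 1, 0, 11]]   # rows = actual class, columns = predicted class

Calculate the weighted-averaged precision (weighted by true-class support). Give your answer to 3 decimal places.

Per-class precision (TP/(TP+FP)):
  jazz: TP=3, FP=4+1+1=6 → 3/9 = 0.3333
  pop: TP=5, FP=0+1+1=2 → 5/7 = 0.7143
  classical: TP=8, FP=2+4+0=6 → 8/14 = 0.5714
  hiphop: TP=11, FP=0+3+0=3 → 11/14 = 0.7857
Weighted-precision = Σ (supportᵢ/N)·precisionᵢ with N=44: (5/44)·0.3333 + (16/44)·0.7143 + (10/44)·0.5714 + (13/44)·0.7857 = 0.660

0.660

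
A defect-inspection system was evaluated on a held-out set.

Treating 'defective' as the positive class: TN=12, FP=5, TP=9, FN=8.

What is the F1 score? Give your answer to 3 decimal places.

Precision = TP/(TP+FP) = 9/14 = 0.6429
Recall = TP/(TP+FN) = 9/17 = 0.5294
F1 = 2·TP/(2·TP+FP+FN) = 18/31 = 0.581

0.581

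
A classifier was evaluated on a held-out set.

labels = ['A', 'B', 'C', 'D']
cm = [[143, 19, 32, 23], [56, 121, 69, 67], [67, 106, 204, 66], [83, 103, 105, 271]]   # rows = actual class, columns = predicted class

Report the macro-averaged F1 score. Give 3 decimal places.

Per-class F1 score (2·TP/(2·TP+FP+FN)):
  A: TP=143, FP=56+67+83=206, FN=19+32+23=74 → 286/566 = 0.5053
  B: TP=121, FP=19+106+103=228, FN=56+69+67=192 → 242/662 = 0.3656
  C: TP=204, FP=32+69+105=206, FN=67+106+66=239 → 408/853 = 0.4783
  D: TP=271, FP=23+67+66=156, FN=83+103+105=291 → 542/989 = 0.5480
Macro-F1 score = mean = (0.5053 + 0.3656 + 0.4783 + 0.5480) / 4 = 0.474

0.474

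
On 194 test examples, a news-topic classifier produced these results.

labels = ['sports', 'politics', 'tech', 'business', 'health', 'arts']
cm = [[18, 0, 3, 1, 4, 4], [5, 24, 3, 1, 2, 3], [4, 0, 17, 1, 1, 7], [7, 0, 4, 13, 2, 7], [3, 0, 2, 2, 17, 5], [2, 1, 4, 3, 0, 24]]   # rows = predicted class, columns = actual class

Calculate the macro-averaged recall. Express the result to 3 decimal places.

0.615

Per-class recall (TP/(TP+FN)):
  sports: TP=18, FN=5+4+7+3+2=21 → 18/39 = 0.4615
  politics: TP=24, FN=0+0+0+0+1=1 → 24/25 = 0.9600
  tech: TP=17, FN=3+3+4+2+4=16 → 17/33 = 0.5152
  business: TP=13, FN=1+1+1+2+3=8 → 13/21 = 0.6190
  health: TP=17, FN=4+2+1+2+0=9 → 17/26 = 0.6538
  arts: TP=24, FN=4+3+7+7+5=26 → 24/50 = 0.4800
Macro-recall = mean = (0.4615 + 0.9600 + 0.5152 + 0.6190 + 0.6538 + 0.4800) / 6 = 0.615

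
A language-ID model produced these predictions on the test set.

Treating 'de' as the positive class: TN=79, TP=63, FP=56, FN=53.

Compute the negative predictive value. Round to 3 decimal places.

0.598

NPV = TN/(TN+FN) = 79/(79+53) = 0.598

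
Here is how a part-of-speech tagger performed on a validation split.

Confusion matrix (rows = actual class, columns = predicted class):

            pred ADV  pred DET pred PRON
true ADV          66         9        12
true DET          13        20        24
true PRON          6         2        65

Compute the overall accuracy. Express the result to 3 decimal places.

0.696

Accuracy = trace / total = (66+20+65=151) / 217 = 151/217 = 0.696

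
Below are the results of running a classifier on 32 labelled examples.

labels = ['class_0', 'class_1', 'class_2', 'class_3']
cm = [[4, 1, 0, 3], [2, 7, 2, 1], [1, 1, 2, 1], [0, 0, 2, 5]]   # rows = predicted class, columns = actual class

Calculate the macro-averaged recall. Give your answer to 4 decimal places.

Per-class recall (TP/(TP+FN)):
  class_0: TP=4, FN=2+1+0=3 → 4/7 = 0.57143
  class_1: TP=7, FN=1+1+0=2 → 7/9 = 0.77778
  class_2: TP=2, FN=0+2+2=4 → 2/6 = 0.33333
  class_3: TP=5, FN=3+1+1=5 → 5/10 = 0.50000
Macro-recall = mean = (0.57143 + 0.77778 + 0.33333 + 0.50000) / 4 = 0.5456

0.5456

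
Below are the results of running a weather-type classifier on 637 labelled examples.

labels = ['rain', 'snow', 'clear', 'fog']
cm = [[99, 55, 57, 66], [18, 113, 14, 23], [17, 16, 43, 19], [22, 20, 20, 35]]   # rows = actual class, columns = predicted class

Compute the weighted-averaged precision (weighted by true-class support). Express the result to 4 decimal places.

0.5072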